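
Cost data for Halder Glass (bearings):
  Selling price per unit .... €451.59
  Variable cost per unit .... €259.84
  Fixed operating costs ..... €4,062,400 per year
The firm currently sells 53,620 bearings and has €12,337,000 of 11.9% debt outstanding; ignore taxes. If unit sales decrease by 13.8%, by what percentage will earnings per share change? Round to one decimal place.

-29.9%

Contribution at this volume is 53,620 × €191.75 = €10,281,635.00.
Operating income = contribution − fixed costs = €10,281,635.00 − €4,062,400 = €6,219,235.00.
Interest = €1,468,103.00, so EBIT − I = €4,751,132.00.
Degree of combined leverage = contribution ÷ (EBIT − I) = €10,281,635.00 ÷ €4,751,132.00 = 2.1640.
%ΔEPS = DCL × %ΔSales = 2.1640 × -13.8% = -29.9%.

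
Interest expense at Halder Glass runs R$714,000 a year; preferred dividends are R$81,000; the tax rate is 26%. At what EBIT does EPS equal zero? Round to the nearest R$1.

Preferred dividends are paid after tax, so their pre-tax equivalent is R$81,000 ÷ (1 − 0.26) = R$109,459.46.
EPS = 0 when EBIT covers interest plus the pre-tax preferred burden: R$714,000 + R$109,459.46 = R$823,459.46.

R$823,459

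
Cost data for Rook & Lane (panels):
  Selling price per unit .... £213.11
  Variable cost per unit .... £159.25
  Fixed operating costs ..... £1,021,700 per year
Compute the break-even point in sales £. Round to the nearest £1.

£4,042,601

Contribution margin per unit = £213.11 − £159.25 = £53.86, a CM ratio of £53.86 ÷ £213.11 = 0.2527.
Break-even revenue = fixed costs × price ÷ CM = £1,021,700 × £213.11 ÷ £53.86 = £4,042,601.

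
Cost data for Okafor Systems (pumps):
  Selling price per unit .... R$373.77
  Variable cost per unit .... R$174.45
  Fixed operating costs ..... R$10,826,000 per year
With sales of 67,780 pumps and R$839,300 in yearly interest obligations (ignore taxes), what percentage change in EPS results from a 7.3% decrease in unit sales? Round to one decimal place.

-53.5%

Total contribution margin = 67,780 × R$199.32 = R$13,509,909.60.
EBIT = R$13,509,909.60 − R$10,826,000 = R$2,683,909.60.
After interest of R$839,300.00, pre-tax earnings = R$1,844,609.60.
Degree of combined leverage = contribution ÷ (EBIT − I) = R$13,509,909.60 ÷ R$1,844,609.60 = 7.3240.
EPS therefore changes by 7.3240 × (-7.3%) = -53.5%.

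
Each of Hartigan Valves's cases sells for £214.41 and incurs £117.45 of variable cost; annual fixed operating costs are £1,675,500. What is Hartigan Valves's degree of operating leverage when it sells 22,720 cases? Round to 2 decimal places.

At 22,720 units, contribution = 22,720 × £96.96 = £2,202,931.20.
EBIT = £2,202,931.20 − £1,675,500 = £527,431.20.
Degree of operating leverage = £2,202,931.20 / £527,431.20 = 4.1767.

4.18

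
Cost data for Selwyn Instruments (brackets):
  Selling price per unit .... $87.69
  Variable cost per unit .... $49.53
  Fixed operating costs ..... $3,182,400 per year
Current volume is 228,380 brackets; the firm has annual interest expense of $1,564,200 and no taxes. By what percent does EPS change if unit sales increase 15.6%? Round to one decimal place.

+34.3%

Contribution at this volume is 228,380 × $38.16 = $8,714,980.80.
Subtracting fixed costs: EBIT = $8,714,980.80 − $3,182,400 = $5,532,580.80.
Interest = $1,564,200.00, so EBIT − I = $3,968,380.80.
Degree of combined leverage = contribution ÷ (EBIT − I) = $8,714,980.80 ÷ $3,968,380.80 = 2.1961.
%ΔEPS = DCL × %ΔSales = 2.1961 × +15.6% = +34.3%.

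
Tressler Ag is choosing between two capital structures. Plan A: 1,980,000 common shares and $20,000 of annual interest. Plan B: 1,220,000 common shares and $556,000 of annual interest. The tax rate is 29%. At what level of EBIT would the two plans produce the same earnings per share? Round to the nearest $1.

At indifference, (EBIT − 20,000)(1 − t)/1,980,000 = (EBIT − 556,000)(1 − t)/1,220,000.
Cancelling (1 − t) and cross-multiplying: 1,220,000·(EBIT − 20,000) = 1,980,000·(EBIT − 556,000).
EBIT × (1,980,000 − 1,220,000) = 556,000 × 1,980,000 − 20,000 × 1,220,000 = 1,076,480,000,000, so EBIT = 1,076,480,000,000 ÷ 760,000 = 1,416,421.05.

$1,416,421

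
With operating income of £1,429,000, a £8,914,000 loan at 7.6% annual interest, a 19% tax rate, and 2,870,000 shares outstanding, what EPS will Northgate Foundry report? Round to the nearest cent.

£0.21

Interest = £677,464.00, so EBT = £1,429,000 − £677,464.00 = £751,536.00.
Net income = £751,536.00 × (1 − 0.19) = £608,744.16.
EPS = £608,744.16 ÷ 2,870,000 = £0.21.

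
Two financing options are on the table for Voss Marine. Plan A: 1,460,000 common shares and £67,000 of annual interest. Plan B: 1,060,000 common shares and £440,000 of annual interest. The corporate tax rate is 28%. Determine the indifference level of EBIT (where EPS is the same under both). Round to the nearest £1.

£1,428,450

At indifference, (EBIT − 67,000)(1 − t)/1,460,000 = (EBIT − 440,000)(1 − t)/1,060,000.
Cancelling (1 − t) and cross-multiplying: 1,060,000·(EBIT − 67,000) = 1,460,000·(EBIT − 440,000).
EBIT × (1,460,000 − 1,060,000) = 440,000 × 1,460,000 − 67,000 × 1,060,000 = 571,380,000,000, so EBIT = 571,380,000,000 ÷ 400,000 = 1,428,450.00.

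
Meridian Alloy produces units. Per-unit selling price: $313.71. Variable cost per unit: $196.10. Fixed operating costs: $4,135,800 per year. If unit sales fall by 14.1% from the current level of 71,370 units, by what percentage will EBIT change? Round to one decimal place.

-27.8%

Total contribution margin = 71,370 × $117.61 = $8,393,825.70.
Subtracting fixed costs: EBIT = $8,393,825.70 − $4,135,800 = $4,258,025.70.
DOL = contribution ÷ EBIT = $8,393,825.70 ÷ $4,258,025.70 = 1.9713.
%ΔEBIT = DOL × %ΔSales = 1.9713 × -14.1% = -27.8%.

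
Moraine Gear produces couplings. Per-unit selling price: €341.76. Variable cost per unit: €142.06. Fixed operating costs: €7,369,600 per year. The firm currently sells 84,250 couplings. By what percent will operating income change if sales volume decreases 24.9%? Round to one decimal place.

At 84,250 units, contribution = 84,250 × €199.70 = €16,824,725.00.
Subtracting fixed costs: EBIT = €16,824,725.00 − €7,369,600 = €9,455,125.00.
Degree of operating leverage = €16,824,725.00 / €9,455,125.00 = 1.7794.
Operating income changes by 1.7794 × -24.9% = -44.3%.

-44.3%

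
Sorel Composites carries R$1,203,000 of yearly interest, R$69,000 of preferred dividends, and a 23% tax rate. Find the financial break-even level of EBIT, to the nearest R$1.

R$1,292,610

Preferred dividends are paid after tax, so their pre-tax equivalent is R$69,000 ÷ (1 − 0.23) = R$89,610.39.
EPS = 0 when EBIT covers interest plus the pre-tax preferred burden: R$1,203,000 + R$89,610.39 = R$1,292,610.39.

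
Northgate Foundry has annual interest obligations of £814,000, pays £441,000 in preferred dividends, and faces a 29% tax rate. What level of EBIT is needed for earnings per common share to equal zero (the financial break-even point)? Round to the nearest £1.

£1,435,127

Grossing the preferred dividend up to pre-tax terms: £441,000 / (1 − 0.29) = £621,126.76.
EPS = 0 when EBIT covers interest plus the pre-tax preferred burden: £814,000 + £621,126.76 = £1,435,126.76.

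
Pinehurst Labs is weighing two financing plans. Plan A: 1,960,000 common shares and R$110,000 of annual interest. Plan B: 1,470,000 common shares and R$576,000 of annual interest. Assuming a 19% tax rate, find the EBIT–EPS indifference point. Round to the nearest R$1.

Set EPS_A = EPS_B: (EBIT − R$110,000)(1 − 0.19) ÷ 1,960,000 = (EBIT − R$576,000)(1 − 0.19) ÷ 1,470,000.
The (1 − t) factor cancels: (EBIT − 110,000) × 1,470,000 = (EBIT − 576,000) × 1,960,000.
Solving, EBIT = (576,000·1,960,000 − 110,000·1,470,000) / (1,960,000 − 1,470,000) = 967,260,000,000 / 490,000 = 1,974,000.00.

R$1,974,000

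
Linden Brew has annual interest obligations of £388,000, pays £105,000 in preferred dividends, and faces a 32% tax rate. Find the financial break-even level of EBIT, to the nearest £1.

£542,412

Preferred dividends are paid after tax, so their pre-tax equivalent is £105,000 ÷ (1 − 0.32) = £154,411.76.
EPS = 0 when EBIT covers interest plus the pre-tax preferred burden: £388,000 + £154,411.76 = £542,411.76.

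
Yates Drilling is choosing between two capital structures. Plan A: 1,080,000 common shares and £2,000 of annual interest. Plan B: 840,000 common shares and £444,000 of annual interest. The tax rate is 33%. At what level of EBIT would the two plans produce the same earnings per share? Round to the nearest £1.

Set EPS_A = EPS_B: (EBIT − £2,000)(1 − 0.33) ÷ 1,080,000 = (EBIT − £444,000)(1 − 0.33) ÷ 840,000.
Cancelling (1 − t) and cross-multiplying: 840,000·(EBIT − 2,000) = 1,080,000·(EBIT − 444,000).
Solving, EBIT = (444,000·1,080,000 − 2,000·840,000) / (1,080,000 − 840,000) = 477,840,000,000 / 240,000 = 1,991,000.00.

£1,991,000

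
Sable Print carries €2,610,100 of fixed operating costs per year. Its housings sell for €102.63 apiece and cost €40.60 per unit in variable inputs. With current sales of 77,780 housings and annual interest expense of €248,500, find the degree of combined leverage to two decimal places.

2.45

Total contribution margin = 77,780 × €62.03 = €4,824,693.40.
Operating income = contribution − fixed costs = €4,824,693.40 − €2,610,100 = €2,214,593.40. Interest = €248,500.00.
DOL = €4,824,693.40 ÷ €2,214,593.40 = 2.1786; DFL = €2,214,593.40 ÷ €1,966,093.40 = 1.1264.
Combined leverage = 2.1786 × 1.1264 = 2.4540.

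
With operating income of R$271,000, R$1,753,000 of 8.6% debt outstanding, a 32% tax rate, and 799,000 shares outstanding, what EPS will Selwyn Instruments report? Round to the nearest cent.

R$0.10

Pre-tax income = R$271,000 − R$150,758.00 = R$120,242.00.
After tax at 32%: net income = R$120,242.00 × 0.68 = R$81,764.56.
Per share: R$81,764.56 / 799,000 shares = R$0.10.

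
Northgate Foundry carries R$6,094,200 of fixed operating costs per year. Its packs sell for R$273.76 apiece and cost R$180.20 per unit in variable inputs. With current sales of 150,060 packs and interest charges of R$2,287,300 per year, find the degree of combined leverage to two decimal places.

At 150,060 units, contribution = 150,060 × R$93.56 = R$14,039,613.60.
EBIT = R$14,039,613.60 − R$6,094,200 = R$7,945,413.60. Interest = R$2,287,300.00.
DOL = R$14,039,613.60 ÷ R$7,945,413.60 = 1.7670; DFL = R$7,945,413.60 ÷ R$5,658,113.60 = 1.4043.
Combined leverage = 1.7670 × 1.4043 = 2.4814.

2.48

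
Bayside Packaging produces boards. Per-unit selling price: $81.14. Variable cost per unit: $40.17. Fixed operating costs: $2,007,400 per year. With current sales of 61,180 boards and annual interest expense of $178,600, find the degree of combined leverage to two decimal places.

7.82

At 61,180 units, contribution = 61,180 × $40.97 = $2,506,544.60.
EBIT = $2,506,544.60 − $2,007,400 = $499,144.60. Interest = $178,600.00, so EBIT − I = $320,544.60.
DCL = contribution ÷ (EBIT − I) = $2,506,544.60 ÷ $320,544.60 = 7.8196.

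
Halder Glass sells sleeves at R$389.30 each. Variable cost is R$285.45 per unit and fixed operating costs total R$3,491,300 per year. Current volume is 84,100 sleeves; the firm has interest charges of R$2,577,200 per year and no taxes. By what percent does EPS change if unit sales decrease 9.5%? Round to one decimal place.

At 84,100 units, contribution = 84,100 × R$103.85 = R$8,733,785.00.
EBIT = R$8,733,785.00 − R$3,491,300 = R$5,242,485.00.
Interest = R$2,577,200.00, so EBIT − I = R$2,665,285.00.
DCL = total CM / (EBIT − I) = R$8,733,785.00 / R$2,665,285.00 = 3.2769.
EPS therefore changes by 3.2769 × (-9.5%) = -31.1%.

-31.1%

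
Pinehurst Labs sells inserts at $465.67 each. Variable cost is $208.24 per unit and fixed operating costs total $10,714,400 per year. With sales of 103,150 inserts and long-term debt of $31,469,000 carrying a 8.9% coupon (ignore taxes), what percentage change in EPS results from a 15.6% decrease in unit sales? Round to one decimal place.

-31.8%

At 103,150 units, contribution = 103,150 × $257.43 = $26,553,904.50.
EBIT = $26,553,904.50 − $10,714,400 = $15,839,504.50.
Interest = $2,800,741.00, so EBIT − I = $13,038,763.50.
DCL = total CM / (EBIT − I) = $26,553,904.50 / $13,038,763.50 = 2.0365.
%ΔEPS = DCL × %ΔSales = 2.0365 × -15.6% = -31.8%.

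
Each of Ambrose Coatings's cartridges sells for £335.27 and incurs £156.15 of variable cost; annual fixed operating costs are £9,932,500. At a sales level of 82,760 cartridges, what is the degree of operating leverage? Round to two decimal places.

Contribution at this volume is 82,760 × £179.12 = £14,823,971.20.
Subtracting fixed costs: EBIT = £14,823,971.20 − £9,932,500 = £4,891,471.20.
Degree of operating leverage = £14,823,971.20 / £4,891,471.20 = 3.0306.

3.03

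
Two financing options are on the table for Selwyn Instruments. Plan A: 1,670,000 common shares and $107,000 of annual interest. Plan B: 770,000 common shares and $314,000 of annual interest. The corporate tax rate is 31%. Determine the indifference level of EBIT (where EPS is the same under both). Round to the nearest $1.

At indifference, (EBIT − 107,000)(1 − t)/1,670,000 = (EBIT − 314,000)(1 − t)/770,000.
The (1 − t) factor cancels: (EBIT − 107,000) × 770,000 = (EBIT − 314,000) × 1,670,000.
Solving, EBIT = (314,000·1,670,000 − 107,000·770,000) / (1,670,000 − 770,000) = 441,990,000,000 / 900,000 = 491,100.00.

$491,100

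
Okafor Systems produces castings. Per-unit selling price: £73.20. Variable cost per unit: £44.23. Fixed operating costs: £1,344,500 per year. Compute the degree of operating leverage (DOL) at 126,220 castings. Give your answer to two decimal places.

Total contribution margin = 126,220 × £28.97 = £3,656,593.40.
Operating income = contribution − fixed costs = £3,656,593.40 − £1,344,500 = £2,312,093.40.
DOL = contribution ÷ EBIT = £3,656,593.40 ÷ £2,312,093.40 = 1.5815.

1.58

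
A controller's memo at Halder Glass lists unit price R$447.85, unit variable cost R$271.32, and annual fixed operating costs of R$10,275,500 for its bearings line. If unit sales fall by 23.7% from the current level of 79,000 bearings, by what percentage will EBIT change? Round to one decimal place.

-90.1%

Contribution at this volume is 79,000 × R$176.53 = R$13,945,870.00.
EBIT = R$13,945,870.00 − R$10,275,500 = R$3,670,370.00.
So DOL = total CM / EBIT = R$13,945,870.00 / R$3,670,370.00 = 3.7996.
So EBIT moves 3.7996 × (-23.7%) = -90.1%.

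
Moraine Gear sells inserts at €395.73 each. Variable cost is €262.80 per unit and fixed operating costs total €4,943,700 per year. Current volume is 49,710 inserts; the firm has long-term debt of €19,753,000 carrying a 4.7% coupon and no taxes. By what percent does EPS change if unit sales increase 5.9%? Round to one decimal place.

At 49,710 units, contribution = 49,710 × €132.93 = €6,607,950.30.
Subtracting fixed costs: EBIT = €6,607,950.30 − €4,943,700 = €1,664,250.30.
After interest of €928,391.00, pre-tax earnings = €735,859.30.
Degree of combined leverage = contribution ÷ (EBIT − I) = €6,607,950.30 ÷ €735,859.30 = 8.9799.
EPS therefore changes by 8.9799 × (+5.9%) = +53.0%.

+53.0%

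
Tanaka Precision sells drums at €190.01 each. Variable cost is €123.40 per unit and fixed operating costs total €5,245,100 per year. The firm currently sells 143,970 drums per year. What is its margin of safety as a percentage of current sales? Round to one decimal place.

45.3%

Unit CM = price − variable cost = €190.01 − €123.40 = €66.61. Break-even units = €5,245,100 ÷ €66.61 = 78,743.43; break-even revenue = 78,743.43 × €190.01 = €14,962,039.50.
Current sales = 143,970 × €190.01 = €27,355,739.70.
Margin of safety = (€27,355,739.70 − €14,962,039.50) ÷ €27,355,739.70 = 45.3%.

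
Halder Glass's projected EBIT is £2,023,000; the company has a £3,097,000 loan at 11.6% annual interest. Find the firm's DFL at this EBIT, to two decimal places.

Annual interest charges come to £359,252.00.
Degree of financial leverage = EBIT / (EBIT − interest) = £2,023,000 / £1,663,748.00 = 1.2159.

1.22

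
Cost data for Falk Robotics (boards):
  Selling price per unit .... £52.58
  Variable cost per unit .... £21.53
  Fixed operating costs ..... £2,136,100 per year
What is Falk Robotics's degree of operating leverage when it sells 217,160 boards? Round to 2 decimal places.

1.46

At 217,160 units, contribution = 217,160 × £31.05 = £6,742,818.00.
Operating income = contribution − fixed costs = £6,742,818.00 − £2,136,100 = £4,606,718.00.
DOL = contribution ÷ EBIT = £6,742,818.00 ÷ £4,606,718.00 = 1.4637.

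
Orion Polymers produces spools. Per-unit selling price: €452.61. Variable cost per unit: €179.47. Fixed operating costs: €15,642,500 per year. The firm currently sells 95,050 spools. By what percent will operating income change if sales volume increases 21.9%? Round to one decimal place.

+55.1%

Contribution at this volume is 95,050 × €273.14 = €25,961,957.00.
Operating income = contribution − fixed costs = €25,961,957.00 − €15,642,500 = €10,319,457.00.
DOL = contribution ÷ EBIT = €25,961,957.00 ÷ €10,319,457.00 = 2.5158.
%ΔEBIT = DOL × %ΔSales = 2.5158 × +21.9% = +55.1%.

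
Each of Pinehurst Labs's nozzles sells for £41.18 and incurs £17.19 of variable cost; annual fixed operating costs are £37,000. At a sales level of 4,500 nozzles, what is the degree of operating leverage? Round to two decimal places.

Contribution at this volume is 4,500 × £23.99 = £107,955.00.
Operating income = contribution − fixed costs = £107,955.00 − £37,000 = £70,955.00.
DOL = contribution ÷ EBIT = £107,955.00 ÷ £70,955.00 = 1.5215.

1.52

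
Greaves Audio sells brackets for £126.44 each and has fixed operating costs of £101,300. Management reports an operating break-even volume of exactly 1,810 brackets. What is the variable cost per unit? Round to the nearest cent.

Contribution per unit must be FC / Q = £101,300 / 1,810 = £55.9669.
Hence VC = price − CM = £126.44 − £55.9669 = £70.47.

£70.47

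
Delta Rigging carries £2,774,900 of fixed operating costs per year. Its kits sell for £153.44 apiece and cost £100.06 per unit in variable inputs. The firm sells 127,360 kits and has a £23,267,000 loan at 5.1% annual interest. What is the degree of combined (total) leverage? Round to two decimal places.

Total contribution margin = 127,360 × £53.38 = £6,798,476.80.
EBIT = £6,798,476.80 − £2,774,900 = £4,023,576.80. Interest = £1,186,617.00, so EBIT − I = £2,836,959.80.
DCL = contribution ÷ (EBIT − I) = £6,798,476.80 ÷ £2,836,959.80 = 2.3964.

2.40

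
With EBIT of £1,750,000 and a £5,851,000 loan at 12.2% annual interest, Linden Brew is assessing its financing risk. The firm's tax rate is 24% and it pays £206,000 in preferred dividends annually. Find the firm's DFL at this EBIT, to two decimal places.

Interest = £713,822.00.
Preferred dividends grossed up pre-tax: £206,000 / (1 − 0.24) = £271,052.63.
DFL = EBIT ÷ [EBIT − I − D_p/(1−t)] = £1,750,000 ÷ [£1,750,000 − £713,822.00 − £271,052.63] = £1,750,000 ÷ £765,125.37 = 2.2872.

2.29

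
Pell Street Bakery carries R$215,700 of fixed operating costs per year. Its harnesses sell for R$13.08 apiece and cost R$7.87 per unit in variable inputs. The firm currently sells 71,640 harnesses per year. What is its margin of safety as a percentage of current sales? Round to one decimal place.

Unit CM = price − variable cost = R$13.08 − R$7.87 = R$5.21. Break-even units = R$215,700 ÷ R$5.21 = 41,401.15; break-even revenue = 41,401.15 × R$13.08 = R$541,527.06.
Current sales = 71,640 × R$13.08 = R$937,051.20.
Margin of safety = (R$937,051.20 − R$541,527.06) ÷ R$937,051.20 = 42.2%.

42.2%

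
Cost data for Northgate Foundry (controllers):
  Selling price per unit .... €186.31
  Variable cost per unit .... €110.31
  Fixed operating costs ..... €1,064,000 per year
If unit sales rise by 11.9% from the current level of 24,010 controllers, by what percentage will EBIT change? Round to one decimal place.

Total contribution margin = 24,010 × €76.00 = €1,824,760.00.
Operating income = contribution − fixed costs = €1,824,760.00 − €1,064,000 = €760,760.00.
Degree of operating leverage = €1,824,760.00 / €760,760.00 = 2.3986.
%ΔEBIT = DOL × %ΔSales = 2.3986 × +11.9% = +28.5%.

+28.5%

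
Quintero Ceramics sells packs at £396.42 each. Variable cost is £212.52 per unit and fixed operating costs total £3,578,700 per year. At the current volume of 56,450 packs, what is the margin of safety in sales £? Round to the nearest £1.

Unit CM = price − variable cost = £396.42 − £212.52 = £183.90. Break-even units = £3,578,700 ÷ £183.90 = 19,460.03; break-even revenue = 19,460.03 × £396.42 = £7,714,346.13.
Actual sales revenue = 56,450 × £396.42 = £22,377,909.00.
Margin of safety = £22,377,909.00 − £7,714,346.13 = £14,663,563.

£14,663,563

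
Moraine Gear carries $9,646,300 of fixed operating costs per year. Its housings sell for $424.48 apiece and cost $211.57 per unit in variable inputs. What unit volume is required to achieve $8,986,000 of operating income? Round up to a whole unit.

87,513 housings

Each unit contributes $424.48 − $211.57 = $212.91.
Need Q such that Q × $212.91 − $9,646,300 = $8,986,000, i.e. Q = $18,632,300 / $212.91 = 87,512.56 → 87,513.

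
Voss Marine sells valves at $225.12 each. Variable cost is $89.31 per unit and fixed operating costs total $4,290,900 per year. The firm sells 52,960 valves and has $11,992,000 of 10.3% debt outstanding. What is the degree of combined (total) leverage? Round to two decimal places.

At 52,960 units, contribution = 52,960 × $135.81 = $7,192,497.60.
Operating income = contribution − fixed costs = $7,192,497.60 − $4,290,900 = $2,901,597.60. Interest = $1,235,176.00.
DOL = $7,192,497.60 ÷ $2,901,597.60 = 2.4788; DFL = $2,901,597.60 ÷ $1,666,421.60 = 1.7412.
DCL = DOL × DFL = 2.4788 × 1.7412 = 4.3161.

4.32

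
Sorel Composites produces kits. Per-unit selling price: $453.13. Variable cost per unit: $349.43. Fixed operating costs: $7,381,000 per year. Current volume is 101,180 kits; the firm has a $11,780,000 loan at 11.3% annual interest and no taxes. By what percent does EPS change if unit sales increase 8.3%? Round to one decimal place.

At 101,180 units, contribution = 101,180 × $103.70 = $10,492,366.00.
EBIT = $10,492,366.00 − $7,381,000 = $3,111,366.00.
Interest = $1,331,140.00, so EBIT − I = $1,780,226.00.
Degree of combined leverage = contribution ÷ (EBIT − I) = $10,492,366.00 ÷ $1,780,226.00 = 5.8938.
%ΔEPS = DCL × %ΔSales = 5.8938 × +8.3% = +48.9%.

+48.9%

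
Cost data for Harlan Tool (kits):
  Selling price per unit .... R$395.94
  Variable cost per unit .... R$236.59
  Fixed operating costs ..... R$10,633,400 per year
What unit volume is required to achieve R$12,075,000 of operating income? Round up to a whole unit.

142,507 kits

Unit CM = price − variable cost = R$395.94 − R$236.59 = R$159.35.
Required volume = (fixed costs + target profit) ÷ CM = (R$10,633,400 + R$12,075,000) ÷ R$159.35 = 142,506.43, so 142,507 kits.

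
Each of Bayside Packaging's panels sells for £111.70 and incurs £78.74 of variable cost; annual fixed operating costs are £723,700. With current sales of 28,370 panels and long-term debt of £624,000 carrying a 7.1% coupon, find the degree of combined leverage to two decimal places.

5.60

At 28,370 units, contribution = 28,370 × £32.96 = £935,075.20.
Operating income = contribution − fixed costs = £935,075.20 − £723,700 = £211,375.20. Interest = £44,304.00.
DOL = £935,075.20 ÷ £211,375.20 = 4.4238; DFL = £211,375.20 ÷ £167,071.20 = 1.2652.
DCL = DOL × DFL = 4.4238 × 1.2652 = 5.5970.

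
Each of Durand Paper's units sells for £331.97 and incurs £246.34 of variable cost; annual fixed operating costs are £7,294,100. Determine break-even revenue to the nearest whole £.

CM per unit = £331.97 − £246.34 = £85.63; CM ratio = £85.63 / £331.97 = 0.2579.
Break-even revenue = fixed costs × price ÷ CM = £7,294,100 × £331.97 ÷ £85.63 = £28,277,734.

£28,277,734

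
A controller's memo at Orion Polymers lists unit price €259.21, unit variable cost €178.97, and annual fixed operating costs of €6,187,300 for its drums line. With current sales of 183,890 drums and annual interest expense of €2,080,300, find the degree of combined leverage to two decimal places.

2.27

Total contribution margin = 183,890 × €80.24 = €14,755,333.60.
EBIT = €14,755,333.60 − €6,187,300 = €8,568,033.60. Interest = €2,080,300.00.
DOL = €14,755,333.60 ÷ €8,568,033.60 = 1.7221; DFL = €8,568,033.60 ÷ €6,487,733.60 = 1.3207.
DCL = DOL × DFL = 1.7221 × 1.3207 = 2.2744.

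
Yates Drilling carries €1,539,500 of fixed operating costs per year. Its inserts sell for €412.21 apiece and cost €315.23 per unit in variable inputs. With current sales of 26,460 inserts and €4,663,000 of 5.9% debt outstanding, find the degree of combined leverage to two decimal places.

At 26,460 units, contribution = 26,460 × €96.98 = €2,566,090.80.
Operating income = contribution − fixed costs = €2,566,090.80 − €1,539,500 = €1,026,590.80. Interest = €275,117.00, so EBIT − I = €751,473.80.
DCL = contribution ÷ (EBIT − I) = €2,566,090.80 ÷ €751,473.80 = 3.4147.

3.41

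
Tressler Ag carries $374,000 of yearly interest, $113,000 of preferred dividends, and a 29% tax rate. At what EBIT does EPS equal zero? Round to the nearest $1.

Grossing the preferred dividend up to pre-tax terms: $113,000 / (1 − 0.29) = $159,154.93.
Financial break-even EBIT = interest + D_p ÷ (1 − t) = $374,000 + $159,154.93 = $533,154.93.

$533,155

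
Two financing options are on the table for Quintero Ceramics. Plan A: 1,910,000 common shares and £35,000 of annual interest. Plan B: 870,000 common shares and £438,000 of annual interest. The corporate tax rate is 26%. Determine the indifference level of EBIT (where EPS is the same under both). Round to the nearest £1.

£775,125

At indifference, (EBIT − 35,000)(1 − t)/1,910,000 = (EBIT − 438,000)(1 − t)/870,000.
The (1 − t) factor cancels: (EBIT − 35,000) × 870,000 = (EBIT − 438,000) × 1,910,000.
EBIT × (1,910,000 − 870,000) = 438,000 × 1,910,000 − 35,000 × 870,000 = 806,130,000,000, so EBIT = 806,130,000,000 ÷ 1,040,000 = 775,125.00.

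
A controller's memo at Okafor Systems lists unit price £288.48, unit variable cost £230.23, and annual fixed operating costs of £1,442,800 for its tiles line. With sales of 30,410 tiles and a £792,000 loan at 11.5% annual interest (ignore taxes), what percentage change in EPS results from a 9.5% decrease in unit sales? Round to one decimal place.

Total contribution margin = 30,410 × £58.25 = £1,771,382.50.
EBIT = £1,771,382.50 − £1,442,800 = £328,582.50.
After interest of £91,080.00, pre-tax earnings = £237,502.50.
DCL = total CM / (EBIT − I) = £1,771,382.50 / £237,502.50 = 7.4584.
%ΔEPS = DCL × %ΔSales = 7.4584 × -9.5% = -70.9%.

-70.9%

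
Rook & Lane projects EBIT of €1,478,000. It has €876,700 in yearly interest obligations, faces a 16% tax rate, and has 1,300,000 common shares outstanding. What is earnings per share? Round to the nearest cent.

Interest = €876,700.00, so EBT = €1,478,000 − €876,700.00 = €601,300.00.
Net income = €601,300.00 × (1 − 0.16) = €505,092.00.
EPS = €505,092.00 ÷ 1,300,000 = €0.39.

€0.39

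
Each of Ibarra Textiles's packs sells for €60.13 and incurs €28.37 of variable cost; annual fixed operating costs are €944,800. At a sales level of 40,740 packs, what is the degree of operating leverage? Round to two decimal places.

3.71

At 40,740 units, contribution = 40,740 × €31.76 = €1,293,902.40.
Operating income = contribution − fixed costs = €1,293,902.40 − €944,800 = €349,102.40.
So DOL = total CM / EBIT = €1,293,902.40 / €349,102.40 = 3.7064.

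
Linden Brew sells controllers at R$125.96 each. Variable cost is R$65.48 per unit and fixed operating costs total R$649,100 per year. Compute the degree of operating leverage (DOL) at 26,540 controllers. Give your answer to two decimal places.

1.68

At 26,540 units, contribution = 26,540 × R$60.48 = R$1,605,139.20.
Operating income = contribution − fixed costs = R$1,605,139.20 − R$649,100 = R$956,039.20.
Degree of operating leverage = R$1,605,139.20 / R$956,039.20 = 1.6789.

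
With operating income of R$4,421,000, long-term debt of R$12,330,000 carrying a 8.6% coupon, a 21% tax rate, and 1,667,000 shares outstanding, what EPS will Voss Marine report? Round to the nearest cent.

Interest = R$1,060,380.00, so EBT = R$4,421,000 − R$1,060,380.00 = R$3,360,620.00.
Net income = R$3,360,620.00 × (1 − 0.21) = R$2,654,889.80.
EPS = R$2,654,889.80 ÷ 1,667,000 = R$1.59.

R$1.59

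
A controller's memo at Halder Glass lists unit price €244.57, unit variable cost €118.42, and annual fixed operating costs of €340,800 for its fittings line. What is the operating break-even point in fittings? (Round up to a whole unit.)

Unit CM = price − variable cost = €244.57 − €118.42 = €126.15.
Units to break even: €340,800 ÷ €126.15 = 2,701.55, rounded up to 2,702.

2,702 fittings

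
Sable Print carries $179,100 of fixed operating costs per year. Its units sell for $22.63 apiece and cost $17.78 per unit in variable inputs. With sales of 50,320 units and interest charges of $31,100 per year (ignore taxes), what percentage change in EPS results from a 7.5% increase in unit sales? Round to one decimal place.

+54.1%

Contribution at this volume is 50,320 × $4.85 = $244,052.00.
Subtracting fixed costs: EBIT = $244,052.00 − $179,100 = $64,952.00.
After interest of $31,100.00, pre-tax earnings = $33,852.00.
DCL = total CM / (EBIT − I) = $244,052.00 / $33,852.00 = 7.2094.
%ΔEPS = DCL × %ΔSales = 7.2094 × +7.5% = +54.1%.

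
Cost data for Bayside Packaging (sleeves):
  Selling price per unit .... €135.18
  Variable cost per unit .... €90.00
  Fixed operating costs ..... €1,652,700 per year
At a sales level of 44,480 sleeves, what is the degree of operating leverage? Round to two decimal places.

Total contribution margin = 44,480 × €45.18 = €2,009,606.40.
EBIT = €2,009,606.40 − €1,652,700 = €356,906.40.
DOL = contribution ÷ EBIT = €2,009,606.40 ÷ €356,906.40 = 5.6306.

5.63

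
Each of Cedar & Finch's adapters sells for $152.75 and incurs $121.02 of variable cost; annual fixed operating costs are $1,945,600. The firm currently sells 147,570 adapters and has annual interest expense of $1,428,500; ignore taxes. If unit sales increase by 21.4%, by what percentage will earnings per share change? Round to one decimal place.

+76.6%

Total contribution margin = 147,570 × $31.73 = $4,682,396.10.
EBIT = $4,682,396.10 − $1,945,600 = $2,736,796.10.
Interest = $1,428,500.00, so EBIT − I = $1,308,296.10.
Degree of combined leverage = contribution ÷ (EBIT − I) = $4,682,396.10 ÷ $1,308,296.10 = 3.5790.
EPS therefore changes by 3.5790 × (+21.4%) = +76.6%.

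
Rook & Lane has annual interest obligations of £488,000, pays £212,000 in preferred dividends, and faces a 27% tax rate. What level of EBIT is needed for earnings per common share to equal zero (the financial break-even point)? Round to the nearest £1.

£778,411

Grossing the preferred dividend up to pre-tax terms: £212,000 / (1 − 0.27) = £290,410.96.
Financial break-even EBIT = interest + D_p ÷ (1 − t) = £488,000 + £290,410.96 = £778,410.96.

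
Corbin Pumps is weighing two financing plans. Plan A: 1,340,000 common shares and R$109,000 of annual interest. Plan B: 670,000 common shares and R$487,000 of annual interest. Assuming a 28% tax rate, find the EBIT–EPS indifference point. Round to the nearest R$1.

R$865,000

At indifference, (EBIT − 109,000)(1 − t)/1,340,000 = (EBIT − 487,000)(1 − t)/670,000.
Cancelling (1 − t) and cross-multiplying: 670,000·(EBIT − 109,000) = 1,340,000·(EBIT − 487,000).
Solving, EBIT = (487,000·1,340,000 − 109,000·670,000) / (1,340,000 − 670,000) = 579,550,000,000 / 670,000 = 865,000.00.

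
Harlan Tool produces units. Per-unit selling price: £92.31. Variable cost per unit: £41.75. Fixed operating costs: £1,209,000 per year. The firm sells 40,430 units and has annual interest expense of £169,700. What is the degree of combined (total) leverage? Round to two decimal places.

Contribution at this volume is 40,430 × £50.56 = £2,044,140.80.
EBIT = £2,044,140.80 − £1,209,000 = £835,140.80. Interest = £169,700.00.
DOL = £2,044,140.80 ÷ £835,140.80 = 2.4477; DFL = £835,140.80 ÷ £665,440.80 = 1.2550.
Combined leverage = 2.4477 × 1.2550 = 3.0719.

3.07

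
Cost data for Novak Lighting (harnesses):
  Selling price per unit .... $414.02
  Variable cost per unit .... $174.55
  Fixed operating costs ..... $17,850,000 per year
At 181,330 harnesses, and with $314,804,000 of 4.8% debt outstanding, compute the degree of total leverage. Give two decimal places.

Contribution at this volume is 181,330 × $239.47 = $43,423,095.10.
EBIT = $43,423,095.10 − $17,850,000 = $25,573,095.10. Interest = $15,110,592.00, so EBIT − I = $10,462,503.10.
Degree of total leverage = total CM / (EBIT − interest) = $43,423,095.10 / $10,462,503.10 = 4.1504.

4.15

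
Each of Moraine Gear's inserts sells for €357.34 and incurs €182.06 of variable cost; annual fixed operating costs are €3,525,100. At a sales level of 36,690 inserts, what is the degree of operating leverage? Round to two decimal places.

At 36,690 units, contribution = 36,690 × €175.28 = €6,431,023.20.
EBIT = €6,431,023.20 − €3,525,100 = €2,905,923.20.
Degree of operating leverage = €6,431,023.20 / €2,905,923.20 = 2.2131.

2.21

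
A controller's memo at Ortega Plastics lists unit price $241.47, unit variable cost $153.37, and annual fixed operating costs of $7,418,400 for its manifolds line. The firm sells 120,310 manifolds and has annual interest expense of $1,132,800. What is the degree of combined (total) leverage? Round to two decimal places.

5.18

Total contribution margin = 120,310 × $88.10 = $10,599,311.00.
Operating income = contribution − fixed costs = $10,599,311.00 − $7,418,400 = $3,180,911.00. Interest = $1,132,800.00.
DOL = $10,599,311.00 ÷ $3,180,911.00 = 3.3322; DFL = $3,180,911.00 ÷ $2,048,111.00 = 1.5531.
Combined leverage = 3.3322 × 1.5531 = 5.1752.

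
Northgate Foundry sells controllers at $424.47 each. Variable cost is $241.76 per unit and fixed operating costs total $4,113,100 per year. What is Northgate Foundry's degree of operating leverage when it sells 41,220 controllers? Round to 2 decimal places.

At 41,220 units, contribution = 41,220 × $182.71 = $7,531,306.20.
Subtracting fixed costs: EBIT = $7,531,306.20 − $4,113,100 = $3,418,206.20.
DOL = contribution ÷ EBIT = $7,531,306.20 ÷ $3,418,206.20 = 2.2033.

2.20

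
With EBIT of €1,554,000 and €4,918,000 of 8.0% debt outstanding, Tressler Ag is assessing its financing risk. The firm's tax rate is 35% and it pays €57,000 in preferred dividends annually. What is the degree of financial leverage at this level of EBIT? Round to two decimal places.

1.45

Annual interest charges come to €393,440.00.
Pre-tax preferred-dividend burden = €57,000 ÷ (1 − 0.35) = €87,692.31.
DFL = EBIT ÷ [EBIT − I − D_p/(1−t)] = €1,554,000 ÷ [€1,554,000 − €393,440.00 − €87,692.31] = €1,554,000 ÷ €1,072,867.69 = 1.4485.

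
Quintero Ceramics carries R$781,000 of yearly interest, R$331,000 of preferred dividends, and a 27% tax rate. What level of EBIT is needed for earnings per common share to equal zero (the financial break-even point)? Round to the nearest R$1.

Preferred dividends are paid after tax, so their pre-tax equivalent is R$331,000 ÷ (1 − 0.27) = R$453,424.66.
Financial break-even EBIT = interest + D_p ÷ (1 − t) = R$781,000 + R$453,424.66 = R$1,234,424.66.

R$1,234,425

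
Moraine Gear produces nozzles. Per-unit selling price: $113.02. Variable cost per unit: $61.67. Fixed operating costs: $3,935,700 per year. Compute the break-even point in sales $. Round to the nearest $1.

$8,662,372

Contribution margin per unit = $113.02 − $61.67 = $51.35, a CM ratio of $51.35 ÷ $113.02 = 0.4543.
Break-even sales = FC ÷ CM ratio = $3,935,700 × $113.02 / $51.35 = $8,662,372.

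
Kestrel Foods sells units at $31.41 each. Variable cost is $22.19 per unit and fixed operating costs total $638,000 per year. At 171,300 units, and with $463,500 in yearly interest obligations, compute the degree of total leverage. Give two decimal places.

At 171,300 units, contribution = 171,300 × $9.22 = $1,579,386.00.
EBIT = $1,579,386.00 − $638,000 = $941,386.00. Interest = $463,500.00, so EBIT − I = $477,886.00.
Degree of total leverage = total CM / (EBIT − interest) = $1,579,386.00 / $477,886.00 = 3.3049.

3.30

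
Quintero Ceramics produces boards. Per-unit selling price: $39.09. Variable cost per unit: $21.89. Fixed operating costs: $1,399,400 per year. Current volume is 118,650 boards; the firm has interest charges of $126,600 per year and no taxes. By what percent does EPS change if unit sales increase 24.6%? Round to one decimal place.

At 118,650 units, contribution = 118,650 × $17.20 = $2,040,780.00.
EBIT = $2,040,780.00 − $1,399,400 = $641,380.00.
Interest = $126,600.00, so EBIT − I = $514,780.00.
Degree of combined leverage = contribution ÷ (EBIT − I) = $2,040,780.00 ÷ $514,780.00 = 3.9644.
EPS therefore changes by 3.9644 × (+24.6%) = +97.5%.

+97.5%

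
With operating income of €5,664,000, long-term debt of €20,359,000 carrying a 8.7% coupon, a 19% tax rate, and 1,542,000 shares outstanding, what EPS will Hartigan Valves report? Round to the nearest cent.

€2.04

Interest = €1,771,233.00, so EBT = €5,664,000 − €1,771,233.00 = €3,892,767.00.
After tax at 19%: net income = €3,892,767.00 × 0.81 = €3,153,141.27.
Per share: €3,153,141.27 / 1,542,000 shares = €2.04.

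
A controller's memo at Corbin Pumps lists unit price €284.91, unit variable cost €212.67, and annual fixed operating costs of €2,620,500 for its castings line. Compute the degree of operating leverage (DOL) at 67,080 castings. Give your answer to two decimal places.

2.18

Total contribution margin = 67,080 × €72.24 = €4,845,859.20.
Subtracting fixed costs: EBIT = €4,845,859.20 − €2,620,500 = €2,225,359.20.
So DOL = total CM / EBIT = €4,845,859.20 / €2,225,359.20 = 2.1776.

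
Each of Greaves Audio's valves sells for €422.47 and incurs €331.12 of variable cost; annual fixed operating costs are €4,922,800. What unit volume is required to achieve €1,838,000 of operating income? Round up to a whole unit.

Unit CM = price − variable cost = €422.47 − €331.12 = €91.35.
Required volume = (fixed costs + target profit) ÷ CM = (€4,922,800 + €1,838,000) ÷ €91.35 = 74,009.85, so 74,010 valves.

74,010 valves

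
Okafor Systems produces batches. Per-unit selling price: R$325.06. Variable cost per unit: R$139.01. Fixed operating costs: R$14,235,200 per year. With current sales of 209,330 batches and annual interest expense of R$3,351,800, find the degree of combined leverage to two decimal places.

1.82

Contribution at this volume is 209,330 × R$186.05 = R$38,945,846.50.
EBIT = R$38,945,846.50 − R$14,235,200 = R$24,710,646.50. Interest = R$3,351,800.00.
DOL = R$38,945,846.50 ÷ R$24,710,646.50 = 1.5761; DFL = R$24,710,646.50 ÷ R$21,358,846.50 = 1.1569.
Combined leverage = 1.5761 × 1.1569 = 1.8234.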